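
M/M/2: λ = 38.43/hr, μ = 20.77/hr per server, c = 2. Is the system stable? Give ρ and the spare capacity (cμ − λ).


Total capacity cμ = 2·20.77 = 41.54/hr
ρ = λ/(cμ) = 38.43/41.54 = 0.9251
Stable ⇔ ρ < 1: YES
Spare capacity = cμ − λ = 41.54 − 38.43 = 3.11/hr

Final: ρ = 0.9251; stable; margin = 3.11/hr


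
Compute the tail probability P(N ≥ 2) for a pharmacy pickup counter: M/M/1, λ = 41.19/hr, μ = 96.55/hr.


ρ = 41.19/96.55 = 0.4266
P(N ≥ n) = ρ^n = 0.4266^2 = 0.182003

Final: 0.182003


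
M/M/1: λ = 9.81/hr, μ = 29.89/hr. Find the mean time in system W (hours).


W = 1/(μ−λ) = 1/(29.89 − 9.81) = 1/20.08 = 0.04980 hr

Final: 0.04980 hr


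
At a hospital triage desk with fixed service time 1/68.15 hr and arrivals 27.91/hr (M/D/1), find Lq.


ρ = 27.91/68.15 = 0.4095
M/D/1: Lq = ρ²/(2(1−ρ)) = 0.1677/(2·0.5905) = 0.14203

Final: 0.14203


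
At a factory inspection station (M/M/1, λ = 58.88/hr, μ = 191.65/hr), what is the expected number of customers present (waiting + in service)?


ρ = λ/μ = 58.88/191.65 = 0.3072
L = ρ/(1−ρ) = 0.3072/(1 − 0.3072) = 0.3072/0.6928 = 0.4435

Final: 0.4435


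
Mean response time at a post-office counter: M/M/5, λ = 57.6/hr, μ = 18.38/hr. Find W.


a = 3.1338; ρ = 0.6268; P₀ = 0.040094
Lq = P₀·a^c·ρ/(c!(1−ρ)²) = 0.45439
Wq = Lq/λ = 0.45439/57.6 = 0.007889 hr
W = Wq + 1/μ = 0.007889 + 0.05441 = 0.06230 hr

Final: 0.06230 hr


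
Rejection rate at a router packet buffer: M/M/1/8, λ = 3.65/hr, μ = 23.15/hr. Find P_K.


ρ = λ/μ = 3.65/23.15 = 0.1577
P_K = (1−ρ)ρ^K/(1−ρ^(K+1)) = (0.8423·0.0000003819)/(1 − 0.00000006021)
= 0.0000003217/1.000000 = 0.0000003217

Final: 0.0000003217


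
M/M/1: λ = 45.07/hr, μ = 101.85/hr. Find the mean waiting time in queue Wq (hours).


ρ = 45.07/101.85 = 0.4425
Wq = ρ/(μ−λ) = 0.4425/(101.85 − 45.07) = 0.4425/56.78 = 0.007793 hr

Final: 0.007793 hr


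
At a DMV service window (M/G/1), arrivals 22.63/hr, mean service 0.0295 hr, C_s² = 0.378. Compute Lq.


ρ = λ·E[S] = 22.63·0.0295 = 0.6676
Lq = ρ²(1+C_s²)/(2(1−ρ)) = 0.4457·(1+0.378)/(2·0.3324)
= 0.4457·1.3780/0.6648 = 0.92374

Final: 0.92374


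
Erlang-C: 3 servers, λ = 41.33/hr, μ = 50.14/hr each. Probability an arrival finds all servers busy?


a = λ/μ = 0.8243; ρ = a/3 = 0.2748
P₀ = 0.436161 (from M/M/c formula)
C(c,a) = [a^c/(c!(1−ρ))]·P₀ = [0.56007/(6·0.7252)]·0.436161
= 0.12871·0.436161 = 0.056138

Final: 0.056138


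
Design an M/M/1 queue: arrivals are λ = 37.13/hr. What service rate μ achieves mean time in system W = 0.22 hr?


W = 1/(μ−λ) ⇒ μ − λ = 1/W = 1/0.22 = 4.5455
μ = λ + 1/W = 37.13 + 4.5455 = 41.6755 per hr

Final: 41.6755 /hr


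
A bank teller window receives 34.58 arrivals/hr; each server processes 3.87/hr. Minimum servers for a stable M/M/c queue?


Stability requires cμ > λ ⇔ c > λ/μ.
λ/μ = 34.58/3.87 = 8.9354
Minimum integer c = ⌊8.9354⌋ + 1 = 9
Check: 9·3.87 = 34.83 > 34.58, while 8·3.87 = 30.96 ≤ 34.58

Final: 9 servers


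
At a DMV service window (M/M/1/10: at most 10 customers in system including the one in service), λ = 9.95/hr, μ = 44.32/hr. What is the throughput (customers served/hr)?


ρ = 0.2245; P_K = (1−ρ)ρ^10/(1−ρ^11) = 0.0000002522
λ_eff = λ(1 − P_K) = 9.95·(1 − 0.0000002522) = 9.95·1.000000 = 9.9500 /hr

Final: 9.9500 /hr


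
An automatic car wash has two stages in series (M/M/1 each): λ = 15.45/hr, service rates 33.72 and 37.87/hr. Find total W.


Each node sees arrival rate λ = 15.45/hr (tandem ⇒ throughput preserved).
W₁ = 1/(μ₁−λ) = 1/(33.72−15.45) = 0.05473 hr
W₂ = 1/(μ₂−λ) = 1/(37.87−15.45) = 0.04460 hr
W_total = W₁ + W₂ = 0.05473 + 0.04460 = 0.09934 hr

Final: 0.09934 hr


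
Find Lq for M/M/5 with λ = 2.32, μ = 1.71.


a = λ/μ = 1.3567; ρ = a/5 = 0.2713
P₀ = 0.257265
Lq = P₀·a^c·ρ / (c!·(1−ρ)²) = 0.257265·4.59684·0.2713/(120·0.53094)
= 0.005037

Final: 0.005037


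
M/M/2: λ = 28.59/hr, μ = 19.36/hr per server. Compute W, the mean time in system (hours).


a = 1.4768; ρ = 0.7384; P₀ = 0.150498
Lq = P₀·a^c·ρ/(c!(1−ρ)²) = 1.77030
Wq = Lq/λ = 1.77030/28.59 = 0.06192 hr
W = Wq + 1/μ = 0.06192 + 0.05165 = 0.11357 hr

Final: 0.11357 hr


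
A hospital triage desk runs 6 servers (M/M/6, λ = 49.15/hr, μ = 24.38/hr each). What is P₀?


a = λ/μ = 49.15/24.38 = 2.0160; ρ = a/c = 0.3360
Σ_{k=0}^{5} a^k/k! (terms k=0..5) = 1.00000 + 2.01600 + 2.03212 + 1.36558 + 0.68825 + 0.27750 = 7.37946
Tail: a^6/(6!(1−ρ)) = 67.13344/(720·0.6640) = 0.14042
P₀ = 1/(7.37946 + 0.14042) = 1/7.51988 = 0.132981

Final: 0.132981


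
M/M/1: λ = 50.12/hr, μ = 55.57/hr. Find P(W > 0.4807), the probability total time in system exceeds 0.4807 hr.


W ~ Exponential(μ−λ) for M/M/1.
μ − λ = 55.57 − 50.12 = 5.4500
P(W > t) = e^{−(μ−λ)t} = e^{−2.6198} = 0.072816

Final: 0.072816


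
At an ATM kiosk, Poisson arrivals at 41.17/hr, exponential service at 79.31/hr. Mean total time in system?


W = 1/(μ−λ) = 1/(79.31 − 41.17) = 1/38.14 = 0.02622 hr

Final: 0.02622 hr


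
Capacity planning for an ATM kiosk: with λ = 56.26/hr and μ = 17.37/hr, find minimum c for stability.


Stability requires cμ > λ ⇔ c > λ/μ.
λ/μ = 56.26/17.37 = 3.2389
Minimum integer c = ⌊3.2389⌋ + 1 = 4
Check: 4·17.37 = 69.48 > 56.26, while 3·17.37 = 52.11 ≤ 56.26

Final: 4 servers


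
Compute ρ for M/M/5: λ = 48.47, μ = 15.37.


ρ = λ/(cμ) = 48.47/(5·15.37) = 48.47/76.85 = 0.6307

Final: 0.6307


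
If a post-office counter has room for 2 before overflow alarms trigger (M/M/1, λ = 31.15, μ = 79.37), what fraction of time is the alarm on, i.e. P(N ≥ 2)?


ρ = 31.15/79.37 = 0.3925
P(N ≥ n) = ρ^n = 0.3925^2 = 0.154029

Final: 0.154029


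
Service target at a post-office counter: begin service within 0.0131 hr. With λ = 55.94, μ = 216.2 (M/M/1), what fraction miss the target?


ρ = 55.94/216.2 = 0.2587
P(Wq > t) = ρ·e^{−(μ−λ)t} = 0.2587·e^{−2.0994}
= 0.2587·0.122529 = 0.031703

Final: 0.031703


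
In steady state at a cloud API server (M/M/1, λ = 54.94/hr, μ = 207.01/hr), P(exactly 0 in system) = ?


ρ = 54.94/207.01 = 0.2654
P_n = (1−ρ)·ρ^n = (1 − 0.2654)·0.2654^0 = 0.7346·1.000000 = 0.734602

Final: 0.734602


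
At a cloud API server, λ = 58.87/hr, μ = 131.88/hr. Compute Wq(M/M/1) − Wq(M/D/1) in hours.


ρ = 58.87/131.88 = 0.4464
Wq(M/M/1) = ρ/(μ−λ) = 0.4464/73.01 = 0.006114 hr
Wq(M/D/1) = ρ/(2(μ−λ)) = 0.003057 hr
Savings = 0.006114 − 0.003057 = 0.003057 hr

Final: 0.003057 hr


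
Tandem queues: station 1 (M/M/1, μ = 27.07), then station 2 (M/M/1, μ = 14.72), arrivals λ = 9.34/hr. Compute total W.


Each node sees arrival rate λ = 9.34/hr (tandem ⇒ throughput preserved).
W₁ = 1/(μ₁−λ) = 1/(27.07−9.34) = 0.05640 hr
W₂ = 1/(μ₂−λ) = 1/(14.72−9.34) = 0.18587 hr
W_total = W₁ + W₂ = 0.05640 + 0.18587 = 0.24228 hr

Final: 0.24228 hr


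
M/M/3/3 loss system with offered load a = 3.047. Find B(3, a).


B(c,a) = (a^c/c!) / Σ_{k=0}^{c} a^k/k!
a^3/3! = 4.714831
Σ terms (k=0..3): 1.00000 + 3.04700 + 4.64210 + 4.71483 = 13.403935
B = 4.714831/13.403935 = 0.351750

Final: 0.351750


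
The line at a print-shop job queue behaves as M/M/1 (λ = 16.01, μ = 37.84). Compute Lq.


ρ = 16.01/37.84 = 0.4231
Lq = ρ²/(1−ρ) = 0.1790/0.5769 = 0.3103

Final: 0.3103


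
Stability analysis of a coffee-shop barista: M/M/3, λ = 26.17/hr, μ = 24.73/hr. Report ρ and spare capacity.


Total capacity cμ = 3·24.73 = 74.19/hr
ρ = λ/(cμ) = 26.17/74.19 = 0.3527
Stable ⇔ ρ < 1: YES
Spare capacity = cμ − λ = 74.19 − 26.17 = 48.02/hr

Final: ρ = 0.3527; stable; margin = 48.02/hr


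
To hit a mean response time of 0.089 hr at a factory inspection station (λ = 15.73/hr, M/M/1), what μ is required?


W = 1/(μ−λ) ⇒ μ − λ = 1/W = 1/0.089 = 11.2360
μ = λ + 1/W = 15.73 + 11.2360 = 26.9660 per hr

Final: 26.9660 /hr


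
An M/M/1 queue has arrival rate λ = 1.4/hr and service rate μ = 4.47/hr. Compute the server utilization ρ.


ρ = λ/μ = 1.4/4.47 = 0.3132

Final: 0.3132


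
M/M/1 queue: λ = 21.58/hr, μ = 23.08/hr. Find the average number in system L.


ρ = λ/μ = 21.58/23.08 = 0.9350
L = ρ/(1−ρ) = 0.9350/(1 − 0.9350) = 0.9350/0.06499 = 14.3867

Final: 14.3867


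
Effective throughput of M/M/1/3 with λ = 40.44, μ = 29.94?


ρ = 1.3507; P_K = (1−ρ)ρ^3/(1−ρ^4) = 0.371155
λ_eff = λ(1 − P_K) = 40.44·(1 − 0.371155) = 40.44·0.628845 = 25.4305 /hr

Final: 25.4305 /hr


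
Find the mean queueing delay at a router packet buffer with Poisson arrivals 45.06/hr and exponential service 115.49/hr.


ρ = 45.06/115.49 = 0.3902
Wq = ρ/(μ−λ) = 0.3902/(115.49 − 45.06) = 0.3902/70.43 = 0.005540 hr

Final: 0.005540 hr


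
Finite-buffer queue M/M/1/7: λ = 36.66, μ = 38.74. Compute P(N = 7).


ρ = λ/μ = 36.66/38.74 = 0.9463
P_K = (1−ρ)ρ^K/(1−ρ^(K+1)) = (0.05369·0.679563)/(1 − 0.643077)
= 0.036487/0.356923 = 0.102225

Final: 0.102225


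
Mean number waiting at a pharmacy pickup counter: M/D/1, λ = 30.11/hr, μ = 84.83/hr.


ρ = 30.11/84.83 = 0.3549
M/D/1: Lq = ρ²/(2(1−ρ)) = 0.1260/(2·0.6451) = 0.09766

Final: 0.09766


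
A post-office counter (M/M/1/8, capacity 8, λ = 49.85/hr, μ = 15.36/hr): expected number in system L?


ρ = 49.85/15.36 = 3.2454
L = ρ[1 − (K+1)ρ^K + Kρ^(K+1)] / [(1−ρ)(1−ρ^(K+1))]
Numerator: 3.2454·(1 − 9·12308.115857 + 8·39945.284860) = 677616.749551
Denominator: (-2.2454)·(-39944.284860) = 89692.603178
L = 677616.749551/89692.603178 = 7.5549

Final: 7.5549


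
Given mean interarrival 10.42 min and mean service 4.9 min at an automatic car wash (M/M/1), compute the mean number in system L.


λ = 60/10.42 = 5.7582 /hr
μ = 60/4.9 = 12.2449 /hr
ρ = λ/μ = 5.7582/12.2449 = 0.4702
L = ρ/(1−ρ) = 0.4702/0.5298 = 0.8877

Final: 0.8877


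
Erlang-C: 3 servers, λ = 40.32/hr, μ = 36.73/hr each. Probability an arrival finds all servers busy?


a = λ/μ = 1.0977; ρ = a/3 = 0.3659
P₀ = 0.328089 (from M/M/c formula)
C(c,a) = [a^c/(c!(1−ρ))]·P₀ = [1.32281/(6·0.6341)]·0.328089
= 0.34770·0.328089 = 0.114075

Final: 0.114075


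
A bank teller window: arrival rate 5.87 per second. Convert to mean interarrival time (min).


Mean interarrival time = 1/λ = 1/5.87 second = 0.17036 second
In minutes: 0.17036 × 0.0166667 = 0.002839 min

Final: 0.002839 min


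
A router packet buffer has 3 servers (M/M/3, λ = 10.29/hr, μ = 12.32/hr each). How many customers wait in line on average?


a = λ/μ = 0.8352; ρ = a/3 = 0.2784
P₀ = 0.431293
Lq = P₀·a^c·ρ / (c!·(1−ρ)²) = 0.431293·0.58266·0.2784/(6·0.52069)
= 0.02239

Final: 0.02239


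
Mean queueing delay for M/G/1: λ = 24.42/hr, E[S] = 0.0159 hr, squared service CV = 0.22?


ρ = λ·E[S] = 24.42·0.0159 = 0.3883
E[S²] = E[S]²(1+C_s²) = 0.0159²·(1+0.22) = 0.0003084
Wq = λ·E[S²]/(2(1−ρ)) = 24.42·0.0003084/(2·0.6117) = 0.006156 hr

Final: 0.006156 hr


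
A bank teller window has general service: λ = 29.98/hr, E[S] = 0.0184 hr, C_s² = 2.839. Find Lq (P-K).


ρ = λ·E[S] = 29.98·0.0184 = 0.5516
Lq = ρ²(1+C_s²)/(2(1−ρ)) = 0.3043·(1+2.839)/(2·0.4484)
= 0.3043·3.8390/0.8967 = 1.30272

Final: 1.30272


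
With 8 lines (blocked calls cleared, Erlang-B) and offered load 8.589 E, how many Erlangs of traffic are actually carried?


B(8,8.589) = 0.267626 (Erlang-B)
Carried load = a(1 − B) = 8.589·(1 − 0.267626) = 8.589·0.732374 = 6.2904 E

Final: 6.2904 Erlangs


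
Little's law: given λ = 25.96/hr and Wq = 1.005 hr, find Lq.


Lq = λWq = 25.96·1.005 = 26.0898

Final: 26.0898


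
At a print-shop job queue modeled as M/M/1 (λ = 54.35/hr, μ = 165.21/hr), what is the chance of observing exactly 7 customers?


ρ = 54.35/165.21 = 0.3290
P_n = (1−ρ)·ρ^n = (1 − 0.3290)·0.3290^7 = 0.6710·0.0004170 = 0.0002798

Final: 0.0002798


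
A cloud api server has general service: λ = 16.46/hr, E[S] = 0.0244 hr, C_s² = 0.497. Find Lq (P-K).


ρ = λ·E[S] = 16.46·0.0244 = 0.4016
Lq = ρ²(1+C_s²)/(2(1−ρ)) = 0.1613·(1+0.497)/(2·0.5984)
= 0.1613·1.4970/1.1968 = 0.20177

Final: 0.20177


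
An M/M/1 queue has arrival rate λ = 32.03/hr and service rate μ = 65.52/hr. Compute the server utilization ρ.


ρ = λ/μ = 32.03/65.52 = 0.4889

Final: 0.4889


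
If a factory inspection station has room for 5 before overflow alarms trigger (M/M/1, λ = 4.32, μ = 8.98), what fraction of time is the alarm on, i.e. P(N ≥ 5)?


ρ = 4.32/8.98 = 0.4811
P(N ≥ n) = ρ^n = 0.4811^5 = 0.025765

Final: 0.025765


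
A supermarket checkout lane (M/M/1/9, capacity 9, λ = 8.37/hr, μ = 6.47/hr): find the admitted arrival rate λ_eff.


ρ = 1.2937; P_K = (1−ρ)ρ^9/(1−ρ^10) = 0.245718
λ_eff = λ(1 − P_K) = 8.37·(1 − 0.245718) = 8.37·0.754282 = 6.3133 /hr

Final: 6.3133 /hr


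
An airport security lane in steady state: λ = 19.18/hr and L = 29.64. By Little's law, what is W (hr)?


W = L/λ = 29.64/19.18 = 1.5454 hr

Final: 1.5454 hr


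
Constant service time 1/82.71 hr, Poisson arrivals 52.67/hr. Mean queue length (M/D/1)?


ρ = 52.67/82.71 = 0.6368
M/D/1: Lq = ρ²/(2(1−ρ)) = 0.4055/(2·0.3632) = 0.55826

Final: 0.55826


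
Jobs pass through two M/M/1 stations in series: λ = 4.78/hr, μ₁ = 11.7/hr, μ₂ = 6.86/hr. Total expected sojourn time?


Each node sees arrival rate λ = 4.78/hr (tandem ⇒ throughput preserved).
W₁ = 1/(μ₁−λ) = 1/(11.7−4.78) = 0.14451 hr
W₂ = 1/(μ₂−λ) = 1/(6.86−4.78) = 0.48077 hr
W_total = W₁ + W₂ = 0.14451 + 0.48077 = 0.62528 hr

Final: 0.62528 hr


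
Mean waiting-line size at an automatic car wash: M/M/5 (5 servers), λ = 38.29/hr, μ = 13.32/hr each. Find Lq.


a = λ/μ = 2.8746; ρ = a/5 = 0.5749
P₀ = 0.053594
Lq = P₀·a^c·ρ / (c!·(1−ρ)²) = 0.053594·196.29340·0.5749/(120·0.18069)
= 0.27895

Final: 0.27895


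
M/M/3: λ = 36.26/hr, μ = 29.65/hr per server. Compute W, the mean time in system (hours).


a = 1.2229; ρ = 0.4076; P₀ = 0.286917
Lq = P₀·a^c·ρ/(c!(1−ρ)²) = 0.10161
Wq = Lq/λ = 0.10161/36.26 = 0.002802 hr
W = Wq + 1/μ = 0.002802 + 0.03373 = 0.03653 hr

Final: 0.03653 hr


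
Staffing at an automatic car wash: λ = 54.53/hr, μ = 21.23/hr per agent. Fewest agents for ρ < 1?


Stability requires cμ > λ ⇔ c > λ/μ.
λ/μ = 54.53/21.23 = 2.5685
Minimum integer c = ⌊2.5685⌋ + 1 = 3
Check: 3·21.23 = 63.69 > 54.53, while 2·21.23 = 42.46 ≤ 54.53

Final: 3 servers


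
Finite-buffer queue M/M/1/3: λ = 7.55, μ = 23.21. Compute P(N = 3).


ρ = λ/μ = 7.55/23.21 = 0.3253
P_K = (1−ρ)ρ^K/(1−ρ^(K+1)) = (0.6747·0.034420)/(1 − 0.011197)
= 0.023224/0.988803 = 0.023487

Final: 0.023487


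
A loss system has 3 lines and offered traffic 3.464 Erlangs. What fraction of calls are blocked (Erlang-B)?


B(c,a) = (a^c/c!) / Σ_{k=0}^{c} a^k/k!
a^3/3! = 6.927594
Σ terms (k=0..3): 1.00000 + 3.46400 + 5.99965 + 6.92759 = 17.391242
B = 6.927594/17.391242 = 0.398338

Final: 0.398338


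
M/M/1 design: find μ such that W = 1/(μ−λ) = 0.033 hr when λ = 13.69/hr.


W = 1/(μ−λ) ⇒ μ − λ = 1/W = 1/0.033 = 30.3030
μ = λ + 1/W = 13.69 + 30.3030 = 43.9930 per hr

Final: 43.9930 /hr


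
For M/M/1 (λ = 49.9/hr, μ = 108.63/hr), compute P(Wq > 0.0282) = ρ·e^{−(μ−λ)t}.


ρ = 49.9/108.63 = 0.4594
P(Wq > t) = ρ·e^{−(μ−λ)t} = 0.4594·e^{−1.6562}
= 0.4594·0.190866 = 0.087676

Final: 0.087676


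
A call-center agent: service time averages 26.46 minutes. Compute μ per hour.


μ = 1/(service time) in consistent units.
1 hour = 60 min, so μ = 60/26.46 = 2.2676 per hour

Final: 2.2676 /hr


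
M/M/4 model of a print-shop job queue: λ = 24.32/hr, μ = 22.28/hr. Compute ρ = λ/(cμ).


ρ = λ/(cμ) = 24.32/(4·22.28) = 24.32/89.12 = 0.2729

Final: 0.2729


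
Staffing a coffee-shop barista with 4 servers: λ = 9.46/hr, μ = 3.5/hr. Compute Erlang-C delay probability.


a = λ/μ = 2.7029; ρ = a/4 = 0.6757
P₀ = 0.057130 (from M/M/c formula)
C(c,a) = [a^c/(c!(1−ρ))]·P₀ = [53.36941/(24·0.3243)]·0.057130
= 6.85730·0.057130 = 0.391761

Final: 0.391761


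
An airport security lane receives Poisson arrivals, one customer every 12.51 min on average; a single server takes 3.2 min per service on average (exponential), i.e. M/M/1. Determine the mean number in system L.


λ = 60/12.51 = 4.7962 /hr
μ = 60/3.2 = 18.7500 /hr
ρ = λ/μ = 4.7962/18.7500 = 0.2558
L = ρ/(1−ρ) = 0.2558/0.7442 = 0.3437

Final: 0.3437


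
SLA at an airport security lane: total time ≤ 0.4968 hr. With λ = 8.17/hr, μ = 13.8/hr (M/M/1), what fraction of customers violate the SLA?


W ~ Exponential(μ−λ) for M/M/1.
μ − λ = 13.8 − 8.17 = 5.6300
P(W > t) = e^{−(μ−λ)t} = e^{−2.7970} = 0.060994

Final: 0.060994


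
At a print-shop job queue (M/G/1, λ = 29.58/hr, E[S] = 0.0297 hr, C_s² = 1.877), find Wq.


ρ = λ·E[S] = 29.58·0.0297 = 0.8785
E[S²] = E[S]²(1+C_s²) = 0.0297²·(1+1.877) = 0.002538
Wq = λ·E[S²]/(2(1−ρ)) = 29.58·0.002538/(2·0.1215) = 0.30899 hr

Final: 0.30899 hr


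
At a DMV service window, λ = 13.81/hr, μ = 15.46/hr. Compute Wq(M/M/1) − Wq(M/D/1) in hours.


ρ = 13.81/15.46 = 0.8933
Wq(M/M/1) = ρ/(μ−λ) = 0.8933/1.65 = 0.54138 hr
Wq(M/D/1) = ρ/(2(μ−λ)) = 0.27069 hr
Savings = 0.54138 − 0.27069 = 0.27069 hr

Final: 0.27069 hr


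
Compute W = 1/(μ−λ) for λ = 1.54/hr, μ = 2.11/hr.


W = 1/(μ−λ) = 1/(2.11 − 1.54) = 1/0.5700 = 1.7544 hr

Final: 1.7544 hr


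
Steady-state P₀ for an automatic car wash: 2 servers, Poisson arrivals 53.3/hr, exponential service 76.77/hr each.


a = λ/μ = 53.3/76.77 = 0.6943; ρ = a/c = 0.3471
Σ_{k=0}^{1} a^k/k! (terms k=0..1) = 1.00000 + 0.69428 = 1.69428
Tail: a^2/(2!(1−ρ)) = 0.48203/(2·0.6529) = 0.36917
P₀ = 1/(1.69428 + 0.36917) = 1/2.06345 = 0.484626

Final: 0.484626


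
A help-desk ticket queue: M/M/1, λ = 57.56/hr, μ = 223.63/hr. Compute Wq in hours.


ρ = 57.56/223.63 = 0.2574
Wq = ρ/(μ−λ) = 0.2574/(223.63 − 57.56) = 0.2574/166.07 = 0.001550 hr

Final: 0.001550 hr


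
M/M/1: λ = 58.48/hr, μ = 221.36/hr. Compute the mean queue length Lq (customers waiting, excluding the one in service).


ρ = 58.48/221.36 = 0.2642
Lq = ρ²/(1−ρ) = 0.06979/0.7358 = 0.09485

Final: 0.09485


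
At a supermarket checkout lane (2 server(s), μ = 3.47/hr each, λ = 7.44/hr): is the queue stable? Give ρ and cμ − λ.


Total capacity cμ = 2·3.47 = 6.94/hr
ρ = λ/(cμ) = 7.44/6.94 = 1.0720
Stable ⇔ ρ < 1: NO
Spare capacity = cμ − λ = 6.94 − 7.44 = -0.50/hr

Final: ρ = 1.0720; unstable; margin = -0.50/hr


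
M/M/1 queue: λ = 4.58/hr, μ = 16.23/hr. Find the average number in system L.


ρ = λ/μ = 4.58/16.23 = 0.2822
L = ρ/(1−ρ) = 0.2822/(1 − 0.2822) = 0.2822/0.7178 = 0.3931

Final: 0.3931


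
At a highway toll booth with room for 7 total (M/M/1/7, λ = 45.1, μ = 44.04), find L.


ρ = 45.1/44.04 = 1.0241
L = ρ[1 − (K+1)ρ^K + Kρ^(K+1)] / [(1−ρ)(1−ρ^(K+1))]
Numerator: 1.0241·(1 − 8·1.181149 + 7·1.209578) = 0.018285
Denominator: (-0.02407)·(-0.209578) = 0.005044
L = 0.018285/0.005044 = 3.6248

Final: 3.6248


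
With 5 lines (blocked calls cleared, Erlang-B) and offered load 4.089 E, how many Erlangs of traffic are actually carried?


B(5,4.089) = 0.207005 (Erlang-B)
Carried load = a(1 − B) = 4.089·(1 − 0.207005) = 4.089·0.792995 = 3.2426 E

Final: 3.2426 Erlangs


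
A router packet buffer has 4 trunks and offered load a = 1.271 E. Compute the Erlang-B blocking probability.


B(c,a) = (a^c/c!) / Σ_{k=0}^{c} a^k/k!
a^4/4! = 0.108735
Σ terms (k=0..4): 1.00000 + 1.27100 + 0.80772 + 0.34220 + 0.10874 = 3.529660
B = 0.108735/3.529660 = 0.030806

Final: 0.030806


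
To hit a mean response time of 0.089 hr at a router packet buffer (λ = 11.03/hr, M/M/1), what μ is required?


W = 1/(μ−λ) ⇒ μ − λ = 1/W = 1/0.089 = 11.2360
μ = λ + 1/W = 11.03 + 11.2360 = 22.2660 per hr

Final: 22.2660 /hr


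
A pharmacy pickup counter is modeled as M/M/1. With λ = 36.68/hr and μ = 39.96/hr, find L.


ρ = λ/μ = 36.68/39.96 = 0.9179
L = ρ/(1−ρ) = 0.9179/(1 − 0.9179) = 0.9179/0.08208 = 11.1829

Final: 11.1829


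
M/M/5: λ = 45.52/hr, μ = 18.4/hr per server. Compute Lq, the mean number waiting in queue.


a = λ/μ = 2.4739; ρ = a/5 = 0.4948
P₀ = 0.082327
Lq = P₀·a^c·ρ / (c!·(1−ρ)²) = 0.082327·92.66637·0.4948/(120·0.25524)
= 0.12324

Final: 0.12324


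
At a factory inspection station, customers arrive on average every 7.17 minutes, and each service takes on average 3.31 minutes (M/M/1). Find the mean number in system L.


λ = 60/7.17 = 8.3682 /hr
μ = 60/3.31 = 18.1269 /hr
ρ = λ/μ = 8.3682/18.1269 = 0.4616
L = ρ/(1−ρ) = 0.4616/0.5384 = 0.8575

Final: 0.8575


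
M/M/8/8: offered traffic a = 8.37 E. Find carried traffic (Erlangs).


B(8,8.37) = 0.255862 (Erlang-B)
Carried load = a(1 − B) = 8.37·(1 − 0.255862) = 8.37·0.744138 = 6.2284 E

Final: 6.2284 Erlangs


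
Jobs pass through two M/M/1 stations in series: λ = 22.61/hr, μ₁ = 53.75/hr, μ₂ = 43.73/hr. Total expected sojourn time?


Each node sees arrival rate λ = 22.61/hr (tandem ⇒ throughput preserved).
W₁ = 1/(μ₁−λ) = 1/(53.75−22.61) = 0.03211 hr
W₂ = 1/(μ₂−λ) = 1/(43.73−22.61) = 0.04735 hr
W_total = W₁ + W₂ = 0.03211 + 0.04735 = 0.07946 hr

Final: 0.07946 hr


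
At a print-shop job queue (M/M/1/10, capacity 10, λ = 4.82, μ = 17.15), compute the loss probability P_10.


ρ = λ/μ = 4.82/17.15 = 0.2810
P_K = (1−ρ)ρ^K/(1−ρ^(K+1)) = (0.7190·0.000003075)/(1 − 0.0000008642)
= 0.000002211/0.999999 = 0.000002211

Final: 0.000002211


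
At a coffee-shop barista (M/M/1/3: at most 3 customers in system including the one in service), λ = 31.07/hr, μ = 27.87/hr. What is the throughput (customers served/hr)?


ρ = 1.1148; P_K = (1−ρ)ρ^3/(1−ρ^4) = 0.292109
λ_eff = λ(1 − P_K) = 31.07·(1 − 0.292109) = 31.07·0.707891 = 21.9942 /hr

Final: 21.9942 /hr


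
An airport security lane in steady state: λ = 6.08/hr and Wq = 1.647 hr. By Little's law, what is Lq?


Lq = λWq = 6.08·1.647 = 10.0138

Final: 10.0138


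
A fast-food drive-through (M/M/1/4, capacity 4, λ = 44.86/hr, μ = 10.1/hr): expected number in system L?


ρ = 44.86/10.1 = 4.4416
L = ρ[1 − (K+1)ρ^K + Kρ^(K+1)] / [(1−ρ)(1−ρ^(K+1))]
Numerator: 4.4416·(1 − 5·389.180957 + 4·1728.579974) = 22072.075432
Denominator: (-3.4416)·(-1727.579974) = 5945.611871
L = 22072.075432/5945.611871 = 3.7123

Final: 3.7123


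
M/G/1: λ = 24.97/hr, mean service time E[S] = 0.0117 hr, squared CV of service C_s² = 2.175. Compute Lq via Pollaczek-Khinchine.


ρ = λ·E[S] = 24.97·0.0117 = 0.2921
Lq = ρ²(1+C_s²)/(2(1−ρ)) = 0.08535·(1+2.175)/(2·0.7079)
= 0.08535·3.1750/1.4157 = 0.19142

Final: 0.19142


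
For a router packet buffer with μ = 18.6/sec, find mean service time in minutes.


Mean service time = 1/μ = 1/18.6 second = 0.05376 second
In minutes: 0.05376 × 0.0166667 = 0.0008961 min

Final: 0.0008961 min


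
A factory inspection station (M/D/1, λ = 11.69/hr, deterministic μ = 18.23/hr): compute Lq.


ρ = 11.69/18.23 = 0.6413
M/D/1: Lq = ρ²/(2(1−ρ)) = 0.4112/(2·0.3587) = 0.57311

Final: 0.57311


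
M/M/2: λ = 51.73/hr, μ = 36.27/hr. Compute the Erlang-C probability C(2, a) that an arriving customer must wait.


a = λ/μ = 1.4262; ρ = a/2 = 0.7131
P₀ = 0.167458 (from M/M/c formula)
C(c,a) = [a^c/(c!(1−ρ))]·P₀ = [2.03418/(2·0.2869)]·0.167458
= 3.54540·0.167458 = 0.593706

Final: 0.593706


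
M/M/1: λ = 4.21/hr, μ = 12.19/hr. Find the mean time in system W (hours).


W = 1/(μ−λ) = 1/(12.19 − 4.21) = 1/7.98 = 0.1253 hr

Final: 0.1253 hr


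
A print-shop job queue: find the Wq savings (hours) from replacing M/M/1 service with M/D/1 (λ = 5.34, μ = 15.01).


ρ = 5.34/15.01 = 0.3558
Wq(M/M/1) = ρ/(μ−λ) = 0.3558/9.67 = 0.03679 hr
Wq(M/D/1) = ρ/(2(μ−λ)) = 0.01840 hr
Savings = 0.03679 − 0.01840 = 0.01840 hr

Final: 0.01840 hr


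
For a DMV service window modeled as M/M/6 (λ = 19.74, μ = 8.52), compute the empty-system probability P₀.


a = λ/μ = 19.74/8.52 = 2.3169; ρ = a/c = 0.3862
Σ_{k=0}^{5} a^k/k! (terms k=0..5) = 1.00000 + 2.31690 + 2.68402 + 2.07287 + 1.20066 + 0.55636 = 9.83080
Tail: a^6/(6!(1−ρ)) = 154.68397/(720·0.6138) = 0.34999
P₀ = 1/(9.83080 + 0.34999) = 1/10.18079 = 0.098224

Final: 0.098224


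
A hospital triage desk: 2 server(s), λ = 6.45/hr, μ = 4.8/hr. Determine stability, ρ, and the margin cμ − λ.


Total capacity cμ = 2·4.8 = 9.60/hr
ρ = λ/(cμ) = 6.45/9.60 = 0.6719
Stable ⇔ ρ < 1: YES
Spare capacity = cμ − λ = 9.60 − 6.45 = 3.15/hr

Final: ρ = 0.6719; stable; margin = 3.15/hr


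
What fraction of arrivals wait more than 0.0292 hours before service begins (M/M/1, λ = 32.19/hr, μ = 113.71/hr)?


ρ = 32.19/113.71 = 0.2831
P(Wq > t) = ρ·e^{−(μ−λ)t} = 0.2831·e^{−2.3804}
= 0.2831·0.092515 = 0.026190

Final: 0.026190


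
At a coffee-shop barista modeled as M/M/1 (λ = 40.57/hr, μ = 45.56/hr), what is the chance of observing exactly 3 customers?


ρ = 40.57/45.56 = 0.8905
P_n = (1−ρ)·ρ^n = (1 − 0.8905)·0.8905^3 = 0.1095·0.706096 = 0.077336

Final: 0.077336


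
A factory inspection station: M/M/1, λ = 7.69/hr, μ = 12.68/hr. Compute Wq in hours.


ρ = 7.69/12.68 = 0.6065
Wq = ρ/(μ−λ) = 0.6065/(12.68 − 7.69) = 0.6065/4.99 = 0.1215 hr

Final: 0.1215 hr


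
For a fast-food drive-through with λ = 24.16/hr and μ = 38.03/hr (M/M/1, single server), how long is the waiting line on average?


ρ = 24.16/38.03 = 0.6353
Lq = ρ²/(1−ρ) = 0.4036/0.3647 = 1.1066

Final: 1.1066


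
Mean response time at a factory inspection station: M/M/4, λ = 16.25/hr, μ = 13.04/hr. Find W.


a = 1.2462; ρ = 0.3115; P₀ = 0.286441
Lq = P₀·a^c·ρ/(c!(1−ρ)²) = 0.01892
Wq = Lq/λ = 0.01892/16.25 = 0.001164 hr
W = Wq + 1/μ = 0.001164 + 0.07669 = 0.07785 hr

Final: 0.07785 hr


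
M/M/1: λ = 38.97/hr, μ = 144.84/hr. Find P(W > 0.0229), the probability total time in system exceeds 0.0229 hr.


W ~ Exponential(μ−λ) for M/M/1.
μ − λ = 144.84 − 38.97 = 105.8700
P(W > t) = e^{−(μ−λ)t} = e^{−2.4244} = 0.088529

Final: 0.088529


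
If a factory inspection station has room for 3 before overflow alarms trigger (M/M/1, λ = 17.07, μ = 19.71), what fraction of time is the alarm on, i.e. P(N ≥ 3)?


ρ = 17.07/19.71 = 0.8661
P(N ≥ n) = ρ^n = 0.8661^3 = 0.649592

Final: 0.649592


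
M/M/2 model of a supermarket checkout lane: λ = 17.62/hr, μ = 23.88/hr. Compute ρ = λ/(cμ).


ρ = λ/(cμ) = 17.62/(2·23.88) = 17.62/47.76 = 0.3689

Final: 0.3689


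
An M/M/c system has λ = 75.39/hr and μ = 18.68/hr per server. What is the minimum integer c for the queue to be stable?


Stability requires cμ > λ ⇔ c > λ/μ.
λ/μ = 75.39/18.68 = 4.0359
Minimum integer c = ⌊4.0359⌋ + 1 = 5
Check: 5·18.68 = 93.40 > 75.39, while 4·18.68 = 74.72 ≤ 75.39

Final: 5 servers


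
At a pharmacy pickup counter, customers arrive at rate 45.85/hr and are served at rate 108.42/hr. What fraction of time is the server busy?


ρ = λ/μ = 45.85/108.42 = 0.4229

Final: 0.4229


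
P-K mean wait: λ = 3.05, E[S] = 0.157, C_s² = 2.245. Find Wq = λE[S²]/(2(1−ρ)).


ρ = λ·E[S] = 3.05·0.157 = 0.4788
E[S²] = E[S]²(1+C_s²) = 0.157²·(1+2.245) = 0.079986
Wq = λ·E[S²]/(2(1−ρ)) = 3.05·0.079986/(2·0.5212) = 0.23406 hr

Final: 0.23406 hr


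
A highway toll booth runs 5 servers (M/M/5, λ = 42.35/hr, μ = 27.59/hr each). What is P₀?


a = λ/μ = 42.35/27.59 = 1.5350; ρ = a/c = 0.3070
Σ_{k=0}^{4} a^k/k! (terms k=0..4) = 1.00000 + 1.53498 + 1.17808 + 0.60277 + 0.23131 = 4.54714
Tail: a^5/(5!(1−ρ)) = 8.52135/(120·0.6930) = 0.10247
P₀ = 1/(4.54714 + 0.10247) = 1/4.64961 = 0.215072

Final: 0.215072


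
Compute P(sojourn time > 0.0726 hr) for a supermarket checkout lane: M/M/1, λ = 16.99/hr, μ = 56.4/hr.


W ~ Exponential(μ−λ) for M/M/1.
μ − λ = 56.4 − 16.99 = 39.4100
P(W > t) = e^{−(μ−λ)t} = e^{−2.8612} = 0.057202

Final: 0.057202


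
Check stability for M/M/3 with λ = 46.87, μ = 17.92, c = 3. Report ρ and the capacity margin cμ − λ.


Total capacity cμ = 3·17.92 = 53.76/hr
ρ = λ/(cμ) = 46.87/53.76 = 0.8718
Stable ⇔ ρ < 1: YES
Spare capacity = cμ − λ = 53.76 − 46.87 = 6.89/hr

Final: ρ = 0.8718; stable; margin = 6.89/hr


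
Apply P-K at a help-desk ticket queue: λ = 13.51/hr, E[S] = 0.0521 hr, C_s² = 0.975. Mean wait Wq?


ρ = λ·E[S] = 13.51·0.0521 = 0.7039
E[S²] = E[S]²(1+C_s²) = 0.0521²·(1+0.975) = 0.005361
Wq = λ·E[S²]/(2(1−ρ)) = 13.51·0.005361/(2·0.2961) = 0.12229 hr

Final: 0.12229 hr


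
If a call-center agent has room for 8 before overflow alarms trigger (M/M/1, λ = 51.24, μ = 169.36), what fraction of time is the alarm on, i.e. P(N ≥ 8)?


ρ = 51.24/169.36 = 0.3026
P(N ≥ n) = ρ^n = 0.3026^8 = 0.00007021

Final: 0.00007021


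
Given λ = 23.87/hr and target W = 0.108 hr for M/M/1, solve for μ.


W = 1/(μ−λ) ⇒ μ − λ = 1/W = 1/0.108 = 9.2593
μ = λ + 1/W = 23.87 + 9.2593 = 33.1293 per hr

Final: 33.1293 /hr


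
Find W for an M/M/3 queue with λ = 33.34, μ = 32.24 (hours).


a = 1.0341; ρ = 0.3447; P₀ = 0.350866
Lq = P₀·a^c·ρ/(c!(1−ρ)²) = 0.05191
Wq = Lq/λ = 0.05191/33.34 = 0.001557 hr
W = Wq + 1/μ = 0.001557 + 0.03102 = 0.03257 hr

Final: 0.03257 hr


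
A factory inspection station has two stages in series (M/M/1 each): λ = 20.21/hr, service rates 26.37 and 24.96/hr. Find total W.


Each node sees arrival rate λ = 20.21/hr (tandem ⇒ throughput preserved).
W₁ = 1/(μ₁−λ) = 1/(26.37−20.21) = 0.16234 hr
W₂ = 1/(μ₂−λ) = 1/(24.96−20.21) = 0.21053 hr
W_total = W₁ + W₂ = 0.16234 + 0.21053 = 0.37286 hr

Final: 0.37286 hr


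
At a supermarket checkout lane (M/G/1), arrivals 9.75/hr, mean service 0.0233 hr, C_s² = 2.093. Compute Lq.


ρ = λ·E[S] = 9.75·0.0233 = 0.2272
Lq = ρ²(1+C_s²)/(2(1−ρ)) = 0.05161·(1+2.093)/(2·0.7728)
= 0.05161·3.0930/1.5456 = 0.10327

Final: 0.10327


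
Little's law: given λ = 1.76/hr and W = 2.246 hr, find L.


L = λW = 1.76·2.246 = 3.9530

Final: 3.9530


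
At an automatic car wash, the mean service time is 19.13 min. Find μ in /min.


μ = 1/(service time) in consistent units.
1 minute = 1 min, so μ = 1/19.13 = 0.05227 per minute

Final: 0.05227 /min


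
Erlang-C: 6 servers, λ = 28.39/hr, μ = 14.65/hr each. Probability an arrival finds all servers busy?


a = λ/μ = 1.9379; ρ = a/6 = 0.3230
P₀ = 0.143833 (from M/M/c formula)
C(c,a) = [a^c/(c!(1−ρ))]·P₀ = [52.96227/(720·0.6770)]·0.143833
= 0.10865·0.143833 = 0.015628

Final: 0.015628


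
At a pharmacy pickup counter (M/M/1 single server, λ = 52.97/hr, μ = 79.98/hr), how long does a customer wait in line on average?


ρ = 52.97/79.98 = 0.6623
Wq = ρ/(μ−λ) = 0.6623/(79.98 − 52.97) = 0.6623/27.01 = 0.02452 hr

Final: 0.02452 hr


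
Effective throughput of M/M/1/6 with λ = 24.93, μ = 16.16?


ρ = 1.5427; P_K = (1−ρ)ρ^6/(1−ρ^7) = 0.369556
λ_eff = λ(1 − P_K) = 24.93·(1 − 0.369556) = 24.93·0.630444 = 15.7170 /hr

Final: 15.7170 /hr


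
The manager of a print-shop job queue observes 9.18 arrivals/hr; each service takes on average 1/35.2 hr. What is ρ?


ρ = λ/μ = 9.18/35.2 = 0.2608

Final: 0.2608


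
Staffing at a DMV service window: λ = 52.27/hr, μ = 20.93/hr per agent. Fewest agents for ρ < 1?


Stability requires cμ > λ ⇔ c > λ/μ.
λ/μ = 52.27/20.93 = 2.4974
Minimum integer c = ⌊2.4974⌋ + 1 = 3
Check: 3·20.93 = 62.79 > 52.27, while 2·20.93 = 41.86 ≤ 52.27

Final: 3 servers


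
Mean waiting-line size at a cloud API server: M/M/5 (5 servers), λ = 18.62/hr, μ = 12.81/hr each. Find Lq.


a = λ/μ = 1.4536; ρ = a/5 = 0.2907
P₀ = 0.233425
Lq = P₀·a^c·ρ / (c!·(1−ρ)²) = 0.233425·6.48863·0.2907/(120·0.50309)
= 0.007293

Final: 0.007293


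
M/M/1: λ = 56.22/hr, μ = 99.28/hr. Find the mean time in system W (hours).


W = 1/(μ−λ) = 1/(99.28 − 56.22) = 1/43.06 = 0.02322 hr

Final: 0.02322 hr


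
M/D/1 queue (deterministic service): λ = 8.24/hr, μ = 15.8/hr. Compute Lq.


ρ = 8.24/15.8 = 0.5215
M/D/1: Lq = ρ²/(2(1−ρ)) = 0.2720/(2·0.4785) = 0.28421

Final: 0.28421


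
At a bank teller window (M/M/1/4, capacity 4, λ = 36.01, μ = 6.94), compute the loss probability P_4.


ρ = λ/μ = 36.01/6.94 = 5.1888
P_K = (1−ρ)ρ^K/(1−ρ^(K+1)) = (-4.1888·724.860783)/(1 − 3761.129220)
= -3036.268437/-3760.129220 = 0.807490

Final: 0.807490


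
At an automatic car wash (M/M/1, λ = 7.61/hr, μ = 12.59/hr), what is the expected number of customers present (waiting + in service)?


ρ = λ/μ = 7.61/12.59 = 0.6044
L = ρ/(1−ρ) = 0.6044/(1 − 0.6044) = 0.6044/0.3956 = 1.5281

Final: 1.5281


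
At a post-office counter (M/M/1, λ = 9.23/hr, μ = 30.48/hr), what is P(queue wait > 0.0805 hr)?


ρ = 9.23/30.48 = 0.3028
P(Wq > t) = ρ·e^{−(μ−λ)t} = 0.3028·e^{−1.7106}
= 0.3028·0.180753 = 0.054736

Final: 0.054736


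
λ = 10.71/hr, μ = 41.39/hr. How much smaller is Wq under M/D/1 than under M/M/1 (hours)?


ρ = 10.71/41.39 = 0.2588
Wq(M/M/1) = ρ/(μ−λ) = 0.2588/30.68 = 0.008434 hr
Wq(M/D/1) = ρ/(2(μ−λ)) = 0.004217 hr
Savings = 0.008434 − 0.004217 = 0.004217 hr

Final: 0.004217 hr


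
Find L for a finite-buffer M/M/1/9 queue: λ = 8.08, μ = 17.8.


ρ = 8.08/17.8 = 0.4539
L = ρ[1 − (K+1)ρ^K + Kρ^(K+1)] / [(1−ρ)(1−ρ^(K+1))]
Numerator: 0.4539·(1 − 10·0.0008183 + 9·0.0003715) = 0.451736
Denominator: (0.5461)·(0.999629) = 0.545865
L = 0.451736/0.545865 = 0.8276

Final: 0.8276


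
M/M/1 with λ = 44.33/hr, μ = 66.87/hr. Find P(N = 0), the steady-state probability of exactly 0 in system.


ρ = 44.33/66.87 = 0.6629
P_n = (1−ρ)·ρ^n = (1 − 0.6629)·0.6629^0 = 0.3371·1.000000 = 0.337072

Final: 0.337072


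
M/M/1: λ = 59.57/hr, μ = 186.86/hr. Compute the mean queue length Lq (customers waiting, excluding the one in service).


ρ = 59.57/186.86 = 0.3188
Lq = ρ²/(1−ρ) = 0.1016/0.6812 = 0.1492

Final: 0.1492


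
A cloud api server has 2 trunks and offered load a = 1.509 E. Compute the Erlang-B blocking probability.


B(c,a) = (a^c/c!) / Σ_{k=0}^{c} a^k/k!
a^2/2! = 1.138540
Σ terms (k=0..2): 1.00000 + 1.50900 + 1.13854 = 3.647540
B = 1.138540/3.647540 = 0.312139

Final: 0.312139


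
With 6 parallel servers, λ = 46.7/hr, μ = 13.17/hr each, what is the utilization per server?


ρ = λ/(cμ) = 46.7/(6·13.17) = 46.7/79.02 = 0.5910

Final: 0.5910


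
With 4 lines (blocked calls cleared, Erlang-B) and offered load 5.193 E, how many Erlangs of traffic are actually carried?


B(4,5.193) = 0.413286 (Erlang-B)
Carried load = a(1 − B) = 5.193·(1 − 0.413286) = 5.193·0.586714 = 3.0468 E

Final: 3.0468 Erlangs


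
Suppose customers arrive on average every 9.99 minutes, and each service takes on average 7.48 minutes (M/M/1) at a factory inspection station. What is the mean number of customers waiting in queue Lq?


λ = 60/9.99 = 6.0060 /hr
μ = 60/7.48 = 8.0214 /hr
ρ = λ/μ = 6.0060/8.0214 = 0.7487
Lq = ρ²/(1−ρ) = 0.5606/0.2513 = 2.2313

Final: 2.2313


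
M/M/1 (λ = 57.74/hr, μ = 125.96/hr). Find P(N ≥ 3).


ρ = 57.74/125.96 = 0.4584
P(N ≥ n) = ρ^n = 0.4584^3 = 0.096324

Final: 0.096324


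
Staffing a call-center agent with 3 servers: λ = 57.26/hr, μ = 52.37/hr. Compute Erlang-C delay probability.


a = λ/μ = 1.0934; ρ = a/3 = 0.3645
P₀ = 0.329611 (from M/M/c formula)
C(c,a) = [a^c/(c!(1−ρ))]·P₀ = [1.30709/(6·0.6355)]·0.329611
= 0.34278·0.329611 = 0.112983

Final: 0.112983


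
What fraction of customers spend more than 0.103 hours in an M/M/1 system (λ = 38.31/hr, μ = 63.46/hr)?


W ~ Exponential(μ−λ) for M/M/1.
μ − λ = 63.46 − 38.31 = 25.1500
P(W > t) = e^{−(μ−λ)t} = e^{−2.5904} = 0.074986

Final: 0.074986


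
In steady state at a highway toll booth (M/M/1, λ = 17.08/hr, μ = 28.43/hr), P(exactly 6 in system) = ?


ρ = 17.08/28.43 = 0.6008
P_n = (1−ρ)·ρ^n = (1 − 0.6008)·0.6008^6 = 0.3992·0.047018 = 0.018771

Final: 0.018771


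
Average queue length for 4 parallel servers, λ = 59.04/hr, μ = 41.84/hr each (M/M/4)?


a = λ/μ = 1.4111; ρ = a/4 = 0.3528
P₀ = 0.242119
Lq = P₀·a^c·ρ / (c!·(1−ρ)²) = 0.242119·3.96478·0.3528/(24·0.41890)
= 0.03368

Final: 0.03368


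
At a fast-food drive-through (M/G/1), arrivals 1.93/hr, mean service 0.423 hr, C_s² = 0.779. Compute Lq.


ρ = λ·E[S] = 1.93·0.423 = 0.8164
Lq = ρ²(1+C_s²)/(2(1−ρ)) = 0.6665·(1+0.779)/(2·0.1836)
= 0.6665·1.7790/0.3672 = 3.22883

Final: 3.22883


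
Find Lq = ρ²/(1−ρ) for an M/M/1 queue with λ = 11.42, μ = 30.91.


ρ = 11.42/30.91 = 0.3695
Lq = ρ²/(1−ρ) = 0.1365/0.6305 = 0.2165

Final: 0.2165


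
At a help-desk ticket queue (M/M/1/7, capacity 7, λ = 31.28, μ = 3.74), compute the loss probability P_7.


ρ = λ/μ = 31.28/3.74 = 8.3636
P_K = (1−ρ)ρ^K/(1−ρ^(K+1)) = (-7.3636·2862635.121519)/(1 − 23942039.198160)
= -21079404.076640/-23942038.198160 = 0.880435

Final: 0.880435


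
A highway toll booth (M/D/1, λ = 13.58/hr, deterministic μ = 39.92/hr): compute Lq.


ρ = 13.58/39.92 = 0.3402
M/D/1: Lq = ρ²/(2(1−ρ)) = 0.1157/(2·0.6598) = 0.08769

Final: 0.08769


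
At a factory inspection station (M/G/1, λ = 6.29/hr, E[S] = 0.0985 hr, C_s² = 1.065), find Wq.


ρ = λ·E[S] = 6.29·0.0985 = 0.6196
E[S²] = E[S]²(1+C_s²) = 0.0985²·(1+1.065) = 0.020035
Wq = λ·E[S²]/(2(1−ρ)) = 6.29·0.020035/(2·0.3804) = 0.16563 hr

Final: 0.16563 hr


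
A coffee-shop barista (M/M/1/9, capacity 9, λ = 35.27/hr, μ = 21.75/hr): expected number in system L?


ρ = 35.27/21.75 = 1.6216
L = ρ[1 − (K+1)ρ^K + Kρ^(K+1)] / [(1−ρ)(1−ρ^(K+1))]
Numerator: 1.6216·(1 − 10·77.538213 + 9·125.736679) = 579.316611
Denominator: (-0.6216)·(-124.736679) = 77.537466
L = 579.316611/77.537466 = 7.4714

Final: 7.4714


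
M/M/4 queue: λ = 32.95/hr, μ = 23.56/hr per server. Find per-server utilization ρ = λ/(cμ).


ρ = λ/(cμ) = 32.95/(4·23.56) = 32.95/94.24 = 0.3496

Final: 0.3496


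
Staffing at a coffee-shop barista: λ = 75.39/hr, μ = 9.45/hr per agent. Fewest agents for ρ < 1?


Stability requires cμ > λ ⇔ c > λ/μ.
λ/μ = 75.39/9.45 = 7.9778
Minimum integer c = ⌊7.9778⌋ + 1 = 8
Check: 8·9.45 = 75.60 > 75.39, while 7·9.45 = 66.15 ≤ 75.39

Final: 8 servers


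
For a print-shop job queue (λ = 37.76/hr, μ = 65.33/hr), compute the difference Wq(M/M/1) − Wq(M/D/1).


ρ = 37.76/65.33 = 0.5780
Wq(M/M/1) = ρ/(μ−λ) = 0.5780/27.57 = 0.02096 hr
Wq(M/D/1) = ρ/(2(μ−λ)) = 0.01048 hr
Savings = 0.02096 − 0.01048 = 0.01048 hr

Final: 0.01048 hr


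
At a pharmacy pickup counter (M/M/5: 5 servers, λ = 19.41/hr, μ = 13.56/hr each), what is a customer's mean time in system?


a = 1.4314; ρ = 0.2863; P₀ = 0.238675
Lq = P₀·a^c·ρ/(c!(1−ρ)²) = 0.006717
Wq = Lq/λ = 0.006717/19.41 = 0.0003461 hr
W = Wq + 1/μ = 0.0003461 + 0.07375 = 0.07409 hr

Final: 0.07409 hr
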